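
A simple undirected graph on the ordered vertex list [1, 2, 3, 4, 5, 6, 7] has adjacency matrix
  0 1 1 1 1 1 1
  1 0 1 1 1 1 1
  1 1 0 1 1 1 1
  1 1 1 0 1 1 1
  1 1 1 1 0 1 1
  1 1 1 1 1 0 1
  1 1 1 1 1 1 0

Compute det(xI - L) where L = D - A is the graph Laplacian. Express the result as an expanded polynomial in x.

Each diagonal entry of L is the vertex degree and each off-diagonal entry is -1 where an edge is present, 0 otherwise; in the order [1, 2, 3, 4, 5, 6, 7] the diagonal is [6, 6, 6, 6, 6, 6, 6]. Computing det(xI - L) by cofactor expansion (or equivalently via sum-over-permutations) gives x^7 - 42x^6 + 735x^5 - 6860x^4 + 36015x^3 - 100842x^2 + 117649x. Since p(0) = det(-L) = 0, x divides p(x). There is one zero in the spectrum, matching the 1 component.

x^7 - 42x^6 + 735x^5 - 6860x^4 + 36015x^3 - 100842x^2 + 117649x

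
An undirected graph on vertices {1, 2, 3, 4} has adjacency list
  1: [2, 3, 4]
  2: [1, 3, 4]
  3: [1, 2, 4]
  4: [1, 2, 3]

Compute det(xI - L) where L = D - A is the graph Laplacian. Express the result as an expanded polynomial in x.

x^4 - 12x^3 + 48x^2 - 64x

Each diagonal entry of L is the vertex degree and each off-diagonal entry is -1 where an edge is present, 0 otherwise; in the order [1, 2, 3, 4] the diagonal is [3, 3, 3, 3]. The eigenvalues of L are [0, 4, 4, 4]; the characteristic polynomial is the product of (x - lambda_i), which multiplies out to x^4 - 12x^3 + 48x^2 - 64x. The coefficient of x^3 equals -trace(L) = -12, matching the sum of degrees. By the matrix-tree theorem the graph has (1/4) * product of the nonzero eigenvalues = 16 spanning trees.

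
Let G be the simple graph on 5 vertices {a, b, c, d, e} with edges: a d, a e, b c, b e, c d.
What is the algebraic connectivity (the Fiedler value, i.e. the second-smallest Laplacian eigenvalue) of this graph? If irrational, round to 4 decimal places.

1.3820

With the vertex order [a, b, c, d, e], the degrees are [2, 2, 2, 2, 2], giving D = diag(2, 2, 2, 2, 2) and L = D - A. The smallest Laplacian eigenvalue is always 0. The next one, lambda_2 = 1.3820, measures how hard the graph is to disconnect: larger values mean better connectivity.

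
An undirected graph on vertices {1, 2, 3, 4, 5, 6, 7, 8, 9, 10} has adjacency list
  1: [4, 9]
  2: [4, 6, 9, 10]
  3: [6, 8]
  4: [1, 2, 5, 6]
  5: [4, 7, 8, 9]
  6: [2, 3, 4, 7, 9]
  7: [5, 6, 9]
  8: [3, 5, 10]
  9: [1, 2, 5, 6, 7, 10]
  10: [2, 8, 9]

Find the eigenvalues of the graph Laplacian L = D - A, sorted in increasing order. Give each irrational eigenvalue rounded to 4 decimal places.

Each diagonal entry of L is the vertex degree and each off-diagonal entry is -1 where an edge is present, 0 otherwise; in the order [1, 2, 3, 4, 5, 6, 7, 8, 9, 10] the diagonal is [2, 4, 2, 4, 4, 5, 3, 3, 6, 3]. The multiplicity of 0 as a Laplacian eigenvalue equals the number of connected components. The single zero eigenvalue shows the graph is connected. By the matrix-tree theorem the graph has (1/10) * product of the nonzero eigenvalues = 7380 spanning trees.

[0, 1.3086, 2.0418, 2.2456, 2.7911, 3.5084, 5.0453, 5.3927, 6.1072, 7.5593]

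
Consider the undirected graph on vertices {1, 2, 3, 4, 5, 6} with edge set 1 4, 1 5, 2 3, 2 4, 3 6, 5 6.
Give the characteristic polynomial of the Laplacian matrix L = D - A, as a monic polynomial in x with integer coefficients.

x^6 - 12x^5 + 54x^4 - 112x^3 + 105x^2 - 36x

Reading degrees in the order [1, 2, 3, 4, 5, 6] gives [2, 2, 2, 2, 2, 2]; set D = diag(2, 2, 2, 2, 2, 2) and form L = D - A. L has integer entries, so p(x) = det(xI - L) has integer coefficients. Expanding the determinant yields x^6 - 12x^5 + 54x^4 - 112x^3 + 105x^2 - 36x. The coefficient of x^5 equals -trace(L) = -12, matching the sum of degrees. There is one zero in the spectrum, matching the 1 component.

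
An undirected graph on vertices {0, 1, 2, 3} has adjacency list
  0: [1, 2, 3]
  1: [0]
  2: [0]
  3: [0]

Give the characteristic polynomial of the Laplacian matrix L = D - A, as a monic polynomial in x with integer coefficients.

x^4 - 6x^3 + 9x^2 - 4x

With the vertex order [0, 1, 2, 3], the degrees are [3, 1, 1, 1], giving D = diag(3, 1, 1, 1) and L = D - A. L has integer entries, so p(x) = det(xI - L) has integer coefficients. Expanding the determinant yields x^4 - 6x^3 + 9x^2 - 4x. Since p(0) = det(-L) = 0, x divides p(x). The eigenvalues sum to 6, which equals trace(L) = 2|E|. There is one zero in the spectrum, matching the 1 component.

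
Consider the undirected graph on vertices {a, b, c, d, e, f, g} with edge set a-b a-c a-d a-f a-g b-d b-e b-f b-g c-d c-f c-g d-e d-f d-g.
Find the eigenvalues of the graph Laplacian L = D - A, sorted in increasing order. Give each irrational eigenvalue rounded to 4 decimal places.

Reading degrees in the order [a, b, c, d, e, f, g] gives [5, 5, 4, 6, 2, 4, 4]; set D = diag(5, 5, 4, 6, 2, 4, 4) and form L = D - A. The multiplicity of 0 as a Laplacian eigenvalue equals the number of connected components. By the matrix-tree theorem the graph has (1/7) * product of the nonzero eigenvalues = 1368 spanning trees.

[0, 1.9139, 4, 4.5720, 6, 6.5141, 7]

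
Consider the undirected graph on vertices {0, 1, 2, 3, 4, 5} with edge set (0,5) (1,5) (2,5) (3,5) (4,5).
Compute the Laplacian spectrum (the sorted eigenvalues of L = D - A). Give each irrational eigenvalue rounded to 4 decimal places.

[0, 1, 1, 1, 1, 6]

Each diagonal entry of L is the vertex degree and each off-diagonal entry is -1 where an edge is present, 0 otherwise; in the order [0, 1, 2, 3, 4, 5] the diagonal is [1, 1, 1, 1, 1, 5]. Since every row of L sums to 0, the all-ones vector is in the kernel and 0 is an eigenvalue. By the matrix-tree theorem the graph has (1/6) * product of the nonzero eigenvalues = 1 spanning tree. The largest eigenvalue, 6, is at most the vertex count 6.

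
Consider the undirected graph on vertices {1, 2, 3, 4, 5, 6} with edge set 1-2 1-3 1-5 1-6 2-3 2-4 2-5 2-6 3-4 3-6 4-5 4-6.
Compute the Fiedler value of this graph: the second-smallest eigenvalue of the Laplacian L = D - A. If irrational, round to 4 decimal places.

Reading degrees in the order [1, 2, 3, 4, 5, 6] gives [4, 5, 4, 4, 3, 4]; set D = diag(4, 5, 4, 4, 3, 4) and form L = D - A. The smallest Laplacian eigenvalue is always 0. The next one, lambda_2 = 3, measures how hard the graph is to disconnect: larger values mean better connectivity.

3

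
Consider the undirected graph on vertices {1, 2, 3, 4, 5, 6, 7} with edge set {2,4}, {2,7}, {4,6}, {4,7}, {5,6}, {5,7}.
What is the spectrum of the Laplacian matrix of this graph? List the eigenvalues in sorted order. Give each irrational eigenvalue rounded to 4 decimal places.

[0, 0, 0, 1.3820, 2.3820, 3.6180, 4.6180]

Each diagonal entry of L is the vertex degree and each off-diagonal entry is -1 where an edge is present, 0 otherwise; in the order [1, 2, 3, 4, 5, 6, 7] the diagonal is [0, 2, 0, 3, 2, 2, 3]. Since every row of L sums to 0, the all-ones vector is in the kernel and 0 is an eigenvalue. The 3 zero eigenvalues correspond to the 3 connected components. The eigenvalues sum to 12, which equals trace(L) = 2|E|.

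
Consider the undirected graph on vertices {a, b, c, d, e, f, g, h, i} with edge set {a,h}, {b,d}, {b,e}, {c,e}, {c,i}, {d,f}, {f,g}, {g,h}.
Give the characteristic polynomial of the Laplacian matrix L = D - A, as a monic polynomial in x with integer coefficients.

x^9 - 16x^8 + 105x^7 - 364x^6 + 715x^5 - 792x^4 + 462x^3 - 120x^2 + 9x

Reading degrees in the order [a, b, c, d, e, f, g, h, i] gives [1, 2, 2, 2, 2, 2, 2, 2, 1]; set D = diag(1, 2, 2, 2, 2, 2, 2, 2, 1) and form L = D - A. L has integer entries, so p(x) = det(xI - L) has integer coefficients. Expanding the determinant yields x^9 - 16x^8 + 105x^7 - 364x^6 + 715x^5 - 792x^4 + 462x^3 - 120x^2 + 9x. The constant term is 0 because L is singular (the all-ones vector lies in its kernel). By the matrix-tree theorem the graph has (1/9) * product of the nonzero eigenvalues = 1 spanning tree.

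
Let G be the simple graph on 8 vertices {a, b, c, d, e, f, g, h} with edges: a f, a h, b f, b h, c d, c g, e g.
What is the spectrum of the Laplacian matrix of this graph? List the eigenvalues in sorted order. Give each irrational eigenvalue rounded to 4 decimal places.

With the vertex order [a, b, c, d, e, f, g, h], the degrees are [2, 2, 2, 1, 1, 2, 2, 2], giving D = diag(2, 2, 2, 1, 1, 2, 2, 2) and L = D - A. The multiplicity of 0 as a Laplacian eigenvalue equals the number of connected components. The 2 zero eigenvalues correspond to the 2 connected components. The eigenvalues sum to 14, which equals trace(L) = 2|E|. The largest eigenvalue, 4, is at most the vertex count 8.

[0, 0, 0.5858, 2, 2, 2, 3.4142, 4]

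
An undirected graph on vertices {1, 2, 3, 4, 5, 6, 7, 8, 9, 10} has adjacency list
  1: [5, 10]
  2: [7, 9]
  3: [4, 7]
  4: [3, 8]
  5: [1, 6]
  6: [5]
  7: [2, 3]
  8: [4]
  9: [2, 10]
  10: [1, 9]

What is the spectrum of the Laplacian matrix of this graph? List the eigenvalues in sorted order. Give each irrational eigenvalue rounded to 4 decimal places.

With the vertex order [1, 2, 3, 4, 5, 6, 7, 8, 9, 10], the degrees are [2, 2, 2, 2, 2, 1, 2, 1, 2, 2], giving D = diag(2, 2, 2, 2, 2, 1, 2, 1, 2, 2) and L = D - A. Diagonalising L (or applying a numerical eigensolver to the 10x10 matrix) gives the spectrum above. The largest eigenvalue, 3.9021, is at most the vertex count 10. There is one zero in the spectrum, matching the 1 component.

[0, 0.0979, 0.3820, 0.8244, 1.3820, 2, 2.6180, 3.1756, 3.6180, 3.9021]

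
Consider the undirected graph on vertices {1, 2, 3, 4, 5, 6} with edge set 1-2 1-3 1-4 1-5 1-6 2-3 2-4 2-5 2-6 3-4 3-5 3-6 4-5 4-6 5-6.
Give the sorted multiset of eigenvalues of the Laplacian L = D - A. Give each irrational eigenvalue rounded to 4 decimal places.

[0, 6, 6, 6, 6, 6]

Each diagonal entry of L is the vertex degree and each off-diagonal entry is -1 where an edge is present, 0 otherwise; in the order [1, 2, 3, 4, 5, 6] the diagonal is [5, 5, 5, 5, 5, 5]. Since every row of L sums to 0, the all-ones vector is in the kernel and 0 is an eigenvalue. The single zero eigenvalue shows the graph is connected. By the matrix-tree theorem the graph has (1/6) * product of the nonzero eigenvalues = 1296 spanning trees. There is one zero in the spectrum, matching the 1 component.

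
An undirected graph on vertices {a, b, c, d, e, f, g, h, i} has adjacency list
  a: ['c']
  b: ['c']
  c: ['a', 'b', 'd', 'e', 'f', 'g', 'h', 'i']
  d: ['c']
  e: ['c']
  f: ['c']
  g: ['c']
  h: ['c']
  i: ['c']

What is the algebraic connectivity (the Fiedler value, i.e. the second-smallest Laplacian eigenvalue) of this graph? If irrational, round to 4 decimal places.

1

Each diagonal entry of L is the vertex degree and each off-diagonal entry is -1 where an edge is present, 0 otherwise; in the order [a, b, c, d, e, f, g, h, i] the diagonal is [1, 1, 8, 1, 1, 1, 1, 1, 1]. The sorted Laplacian eigenvalues are [0, 1, 1, 1, 1, 1, 1, 1, 9]; the algebraic connectivity is the second entry, 1.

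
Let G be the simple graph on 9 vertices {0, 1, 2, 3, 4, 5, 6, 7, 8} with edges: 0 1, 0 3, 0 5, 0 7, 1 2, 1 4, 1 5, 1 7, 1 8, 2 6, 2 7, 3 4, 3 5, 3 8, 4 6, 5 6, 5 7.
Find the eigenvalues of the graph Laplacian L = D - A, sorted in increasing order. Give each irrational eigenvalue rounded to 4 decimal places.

[0, 1.6184, 2.2932, 2.6449, 3.8169, 4.5836, 5.3808, 6.0353, 7.6270]

Reading degrees in the order [0, 1, 2, 3, 4, 5, 6, 7, 8] gives [4, 6, 3, 4, 3, 5, 3, 4, 2]; set D = diag(4, 6, 3, 4, 3, 5, 3, 4, 2) and form L = D - A. Since every row of L sums to 0, the all-ones vector is in the kernel and 0 is an eigenvalue. The largest eigenvalue, 7.6270, is at most the vertex count 9.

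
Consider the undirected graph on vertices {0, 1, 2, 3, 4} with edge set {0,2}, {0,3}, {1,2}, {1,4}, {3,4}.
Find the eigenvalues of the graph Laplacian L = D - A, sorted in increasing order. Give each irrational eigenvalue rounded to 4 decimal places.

With the vertex order [0, 1, 2, 3, 4], the degrees are [2, 2, 2, 2, 2], giving D = diag(2, 2, 2, 2, 2) and L = D - A. L is symmetric positive semidefinite, so every eigenvalue is real and nonnegative. The single zero eigenvalue shows the graph is connected. The largest eigenvalue, 3.6180, is at most the vertex count 5.

[0, 1.3820, 1.3820, 3.6180, 3.6180]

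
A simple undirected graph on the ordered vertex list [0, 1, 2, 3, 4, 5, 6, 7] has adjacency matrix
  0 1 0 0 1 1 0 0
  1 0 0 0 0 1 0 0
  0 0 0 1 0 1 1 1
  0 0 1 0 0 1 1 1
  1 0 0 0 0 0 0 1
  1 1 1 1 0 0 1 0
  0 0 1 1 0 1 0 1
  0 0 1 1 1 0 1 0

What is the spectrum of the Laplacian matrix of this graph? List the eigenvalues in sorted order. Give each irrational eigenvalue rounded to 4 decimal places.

[0, 1.2015, 1.6721, 3.7424, 5, 5, 5, 6.3839]

Each diagonal entry of L is the vertex degree and each off-diagonal entry is -1 where an edge is present, 0 otherwise; in the order [0, 1, 2, 3, 4, 5, 6, 7] the diagonal is [3, 2, 4, 4, 2, 5, 4, 4]. Since every row of L sums to 0, the all-ones vector is in the kernel and 0 is an eigenvalue. The single zero eigenvalue shows the graph is connected. There is one zero in the spectrum, matching the 1 component. By the matrix-tree theorem the graph has (1/8) * product of the nonzero eigenvalues = 750 spanning trees.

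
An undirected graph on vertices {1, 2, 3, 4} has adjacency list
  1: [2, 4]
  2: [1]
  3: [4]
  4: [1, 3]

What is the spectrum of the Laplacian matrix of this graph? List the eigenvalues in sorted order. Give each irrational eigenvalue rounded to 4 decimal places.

[0, 0.5858, 2, 3.4142]

Reading degrees in the order [1, 2, 3, 4] gives [2, 1, 1, 2]; set D = diag(2, 1, 1, 2) and form L = D - A. Since every row of L sums to 0, the all-ones vector is in the kernel and 0 is an eigenvalue. The single zero eigenvalue shows the graph is connected. The eigenvalues sum to 6, which equals trace(L) = 2|E|. The largest eigenvalue, 3.4142, is at most the vertex count 4.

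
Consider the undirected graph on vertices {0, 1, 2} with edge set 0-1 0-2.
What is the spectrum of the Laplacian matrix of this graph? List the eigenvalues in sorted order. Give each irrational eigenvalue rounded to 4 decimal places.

Each diagonal entry of L is the vertex degree and each off-diagonal entry is -1 where an edge is present, 0 otherwise; in the order [0, 1, 2] the diagonal is [2, 1, 1]. L is symmetric positive semidefinite, so every eigenvalue is real and nonnegative. The eigenvalues sum to 4, which equals trace(L) = 2|E|. By the matrix-tree theorem the graph has (1/3) * product of the nonzero eigenvalues = 1 spanning tree.

[0, 1, 3]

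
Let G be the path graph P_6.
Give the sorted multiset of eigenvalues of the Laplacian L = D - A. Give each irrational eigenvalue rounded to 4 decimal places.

The graph has 6 vertices and degree multiset [2, 2, 2, 2, 1, 1]; D is the diagonal matrix of degrees and L = D - A. Diagonalising L (or applying a numerical eigensolver to the 6x6 matrix) gives the spectrum above. The single zero eigenvalue shows the graph is connected. The eigenvalues sum to 10, which equals trace(L) = 2|E|.

[0, 0.2679, 1, 2, 3, 3.7321]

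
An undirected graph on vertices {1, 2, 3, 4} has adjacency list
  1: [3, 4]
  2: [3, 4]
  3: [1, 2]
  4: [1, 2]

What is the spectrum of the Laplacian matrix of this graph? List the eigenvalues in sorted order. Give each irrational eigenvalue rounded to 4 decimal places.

[0, 2, 2, 4]

Each diagonal entry of L is the vertex degree and each off-diagonal entry is -1 where an edge is present, 0 otherwise; in the order [1, 2, 3, 4] the diagonal is [2, 2, 2, 2]. The multiplicity of 0 as a Laplacian eigenvalue equals the number of connected components. The single zero eigenvalue shows the graph is connected.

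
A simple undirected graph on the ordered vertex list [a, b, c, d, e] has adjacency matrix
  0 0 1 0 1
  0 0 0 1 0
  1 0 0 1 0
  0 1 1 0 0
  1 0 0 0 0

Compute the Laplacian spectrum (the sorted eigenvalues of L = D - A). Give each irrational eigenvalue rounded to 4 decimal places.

With the vertex order [a, b, c, d, e], the degrees are [2, 1, 2, 2, 1], giving D = diag(2, 1, 2, 2, 1) and L = D - A. Since every row of L sums to 0, the all-ones vector is in the kernel and 0 is an eigenvalue. The largest eigenvalue, 3.6180, is at most the vertex count 5. The eigenvalues sum to 8, which equals trace(L) = 2|E|.

[0, 0.3820, 1.3820, 2.6180, 3.6180]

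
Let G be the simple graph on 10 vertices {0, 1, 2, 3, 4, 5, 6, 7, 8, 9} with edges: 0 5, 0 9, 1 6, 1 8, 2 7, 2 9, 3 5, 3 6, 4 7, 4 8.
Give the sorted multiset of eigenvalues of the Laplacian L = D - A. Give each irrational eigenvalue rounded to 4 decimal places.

[0, 0.3820, 0.3820, 1.3820, 1.3820, 2.6180, 2.6180, 3.6180, 3.6180, 4]

Each diagonal entry of L is the vertex degree and each off-diagonal entry is -1 where an edge is present, 0 otherwise; in the order [0, 1, 2, 3, 4, 5, 6, 7, 8, 9] the diagonal is [2, 2, 2, 2, 2, 2, 2, 2, 2, 2]. The multiplicity of 0 as a Laplacian eigenvalue equals the number of connected components. By the matrix-tree theorem the graph has (1/10) * product of the nonzero eigenvalues = 10 spanning trees.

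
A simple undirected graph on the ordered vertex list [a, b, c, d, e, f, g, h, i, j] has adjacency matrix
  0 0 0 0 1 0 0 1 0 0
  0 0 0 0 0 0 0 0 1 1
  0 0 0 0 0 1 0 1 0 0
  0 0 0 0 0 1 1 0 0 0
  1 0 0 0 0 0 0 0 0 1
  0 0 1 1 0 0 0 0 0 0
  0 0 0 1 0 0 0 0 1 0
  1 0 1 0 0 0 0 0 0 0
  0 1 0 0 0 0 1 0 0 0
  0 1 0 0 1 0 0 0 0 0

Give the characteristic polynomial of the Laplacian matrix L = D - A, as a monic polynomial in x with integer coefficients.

Reading degrees in the order [a, b, c, d, e, f, g, h, i, j] gives [2, 2, 2, 2, 2, 2, 2, 2, 2, 2]; set D = diag(2, 2, 2, 2, 2, 2, 2, 2, 2, 2) and form L = D - A. L has integer entries, so p(x) = det(xI - L) has integer coefficients. Expanding the determinant yields x^10 - 20x^9 + 170x^8 - 800x^7 + 2275x^6 - 4004x^5 + 4290x^4 - 2640x^3 + 825x^2 - 100x. The coefficient of x^9 equals -trace(L) = -20, matching the sum of degrees. There is one zero in the spectrum, matching the 1 component.

x^10 - 20x^9 + 170x^8 - 800x^7 + 2275x^6 - 4004x^5 + 4290x^4 - 2640x^3 + 825x^2 - 100x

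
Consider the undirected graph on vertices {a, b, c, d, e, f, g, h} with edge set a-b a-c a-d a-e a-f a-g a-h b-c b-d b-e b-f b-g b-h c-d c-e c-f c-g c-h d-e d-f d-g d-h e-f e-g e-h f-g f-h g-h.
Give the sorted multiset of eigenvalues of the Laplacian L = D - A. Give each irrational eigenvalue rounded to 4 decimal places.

[0, 8, 8, 8, 8, 8, 8, 8]

Each diagonal entry of L is the vertex degree and each off-diagonal entry is -1 where an edge is present, 0 otherwise; in the order [a, b, c, d, e, f, g, h] the diagonal is [7, 7, 7, 7, 7, 7, 7, 7]. The multiplicity of 0 as a Laplacian eigenvalue equals the number of connected components. The single zero eigenvalue shows the graph is connected.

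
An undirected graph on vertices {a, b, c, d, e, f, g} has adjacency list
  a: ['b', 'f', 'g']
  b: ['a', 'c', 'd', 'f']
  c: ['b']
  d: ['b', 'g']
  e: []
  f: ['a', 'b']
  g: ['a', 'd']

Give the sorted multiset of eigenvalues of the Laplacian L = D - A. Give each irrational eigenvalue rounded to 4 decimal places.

Reading degrees in the order [a, b, c, d, e, f, g] gives [3, 4, 1, 2, 0, 2, 2]; set D = diag(3, 4, 1, 2, 0, 2, 2) and form L = D - A. L is symmetric positive semidefinite, so every eigenvalue is real and nonnegative. The 2 zero eigenvalues correspond to the 2 connected components.

[0, 0, 0.8817, 1.4506, 2.5341, 3.8647, 5.2688]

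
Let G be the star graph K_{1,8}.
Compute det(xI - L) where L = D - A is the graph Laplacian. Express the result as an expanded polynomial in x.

The graph has 9 vertices and degree multiset [8, 1, 1, 1, 1, 1, 1, 1, 1]; D is the diagonal matrix of degrees and L = D - A. L has integer entries, so p(x) = det(xI - L) has integer coefficients. Expanding the determinant yields x^9 - 16x^8 + 84x^7 - 224x^6 + 350x^5 - 336x^4 + 196x^3 - 64x^2 + 9x. The constant term is 0 because L is singular (the all-ones vector lies in its kernel). There is one zero in the spectrum, matching the 1 component.

x^9 - 16x^8 + 84x^7 - 224x^6 + 350x^5 - 336x^4 + 196x^3 - 64x^2 + 9x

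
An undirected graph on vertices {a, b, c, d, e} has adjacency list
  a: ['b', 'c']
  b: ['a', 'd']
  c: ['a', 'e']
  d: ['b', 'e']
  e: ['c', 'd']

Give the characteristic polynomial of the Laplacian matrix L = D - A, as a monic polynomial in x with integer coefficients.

x^5 - 10x^4 + 35x^3 - 50x^2 + 25x

With the vertex order [a, b, c, d, e], the degrees are [2, 2, 2, 2, 2], giving D = diag(2, 2, 2, 2, 2) and L = D - A. L has integer entries, so p(x) = det(xI - L) has integer coefficients. Expanding the determinant yields x^5 - 10x^4 + 35x^3 - 50x^2 + 25x. Since p(0) = det(-L) = 0, x divides p(x). The largest eigenvalue, 3.6180, is at most the vertex count 5. The eigenvalues sum to 10, which equals trace(L) = 2|E|.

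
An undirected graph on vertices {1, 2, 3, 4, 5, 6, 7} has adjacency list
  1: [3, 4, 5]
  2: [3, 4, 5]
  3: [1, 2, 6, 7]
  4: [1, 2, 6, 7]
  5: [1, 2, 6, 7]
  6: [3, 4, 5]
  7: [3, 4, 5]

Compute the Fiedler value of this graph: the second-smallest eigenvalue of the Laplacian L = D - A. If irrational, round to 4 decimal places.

3

With the vertex order [1, 2, 3, 4, 5, 6, 7], the degrees are [3, 3, 4, 4, 4, 3, 3], giving D = diag(3, 3, 4, 4, 4, 3, 3) and L = D - A. The sorted Laplacian eigenvalues are [0, 3, 3, 3, 4, 4, 7]; the algebraic connectivity is the second entry, 3. The eigenvalues sum to 24, which equals trace(L) = 2|E|. By the matrix-tree theorem the graph has (1/7) * product of the nonzero eigenvalues = 432 spanning trees.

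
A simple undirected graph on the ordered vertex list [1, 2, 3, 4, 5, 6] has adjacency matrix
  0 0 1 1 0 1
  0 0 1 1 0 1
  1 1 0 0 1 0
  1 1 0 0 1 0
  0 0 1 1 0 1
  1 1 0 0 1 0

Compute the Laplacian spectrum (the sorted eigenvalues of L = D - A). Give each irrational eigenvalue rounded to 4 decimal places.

Reading degrees in the order [1, 2, 3, 4, 5, 6] gives [3, 3, 3, 3, 3, 3]; set D = diag(3, 3, 3, 3, 3, 3) and form L = D - A. Diagonalising L (or applying a numerical eigensolver to the 6x6 matrix) gives the spectrum above.

[0, 3, 3, 3, 3, 6]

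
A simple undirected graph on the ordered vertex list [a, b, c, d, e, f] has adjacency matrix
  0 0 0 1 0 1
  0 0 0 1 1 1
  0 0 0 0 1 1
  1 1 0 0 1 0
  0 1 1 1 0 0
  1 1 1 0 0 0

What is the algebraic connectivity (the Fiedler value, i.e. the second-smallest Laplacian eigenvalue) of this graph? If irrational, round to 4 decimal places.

With the vertex order [a, b, c, d, e, f], the degrees are [2, 3, 2, 3, 3, 3], giving D = diag(2, 3, 2, 3, 3, 3) and L = D - A. The sorted Laplacian eigenvalues are [0, 1.5858, 2, 3, 4.4142, 5]; the algebraic connectivity is the second entry, 1.5858. By the matrix-tree theorem the graph has (1/6) * product of the nonzero eigenvalues = 35 spanning trees.

1.5858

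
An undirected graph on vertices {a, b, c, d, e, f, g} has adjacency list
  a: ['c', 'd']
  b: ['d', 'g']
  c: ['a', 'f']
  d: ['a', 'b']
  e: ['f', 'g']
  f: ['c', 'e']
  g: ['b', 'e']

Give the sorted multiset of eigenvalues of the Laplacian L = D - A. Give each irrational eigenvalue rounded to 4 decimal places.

[0, 0.7530, 0.7530, 2.4450, 2.4450, 3.8019, 3.8019]

Reading degrees in the order [a, b, c, d, e, f, g] gives [2, 2, 2, 2, 2, 2, 2]; set D = diag(2, 2, 2, 2, 2, 2, 2) and form L = D - A. Diagonalising L (or applying a numerical eigensolver to the 7x7 matrix) gives the spectrum above.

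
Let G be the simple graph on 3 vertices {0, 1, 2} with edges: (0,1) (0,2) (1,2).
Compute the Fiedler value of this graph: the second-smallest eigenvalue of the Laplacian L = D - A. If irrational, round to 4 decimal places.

Each diagonal entry of L is the vertex degree and each off-diagonal entry is -1 where an edge is present, 0 otherwise; in the order [0, 1, 2] the diagonal is [2, 2, 2]. The sorted Laplacian eigenvalues are [0, 3, 3]; the algebraic connectivity is the second entry, 3. The largest eigenvalue, 3, is at most the vertex count 3.

3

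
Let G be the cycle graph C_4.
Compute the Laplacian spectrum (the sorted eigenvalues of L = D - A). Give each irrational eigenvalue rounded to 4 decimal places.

The graph has 4 vertices and degree multiset [2, 2, 2, 2]; D is the diagonal matrix of degrees and L = D - A. Diagonalising L (or applying a numerical eigensolver to the 4x4 matrix) gives the spectrum above. The single zero eigenvalue shows the graph is connected. By the matrix-tree theorem the graph has (1/4) * product of the nonzero eigenvalues = 4 spanning trees. There is one zero in the spectrum, matching the 1 component.

[0, 2, 2, 4]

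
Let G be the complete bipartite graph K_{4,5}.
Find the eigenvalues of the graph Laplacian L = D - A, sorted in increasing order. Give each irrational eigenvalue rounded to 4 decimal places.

The graph has 9 vertices and degree multiset [5, 5, 5, 5, 4, 4, 4, 4, 4]; D is the diagonal matrix of degrees and L = D - A. Diagonalising L (or applying a numerical eigensolver to the 9x9 matrix) gives the spectrum above. The single zero eigenvalue shows the graph is connected.

[0, 4, 4, 4, 4, 5, 5, 5, 9]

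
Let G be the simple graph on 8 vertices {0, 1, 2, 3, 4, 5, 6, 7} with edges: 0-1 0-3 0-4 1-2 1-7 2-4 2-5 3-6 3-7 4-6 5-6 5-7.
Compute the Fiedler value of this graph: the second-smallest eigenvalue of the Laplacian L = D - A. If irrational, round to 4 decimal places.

Reading degrees in the order [0, 1, 2, 3, 4, 5, 6, 7] gives [3, 3, 3, 3, 3, 3, 3, 3]; set D = diag(3, 3, 3, 3, 3, 3, 3, 3) and form L = D - A. The sorted Laplacian eigenvalues are [0, 2, 2, 2, 4, 4, 4, 6]; the algebraic connectivity is the second entry, 2.

2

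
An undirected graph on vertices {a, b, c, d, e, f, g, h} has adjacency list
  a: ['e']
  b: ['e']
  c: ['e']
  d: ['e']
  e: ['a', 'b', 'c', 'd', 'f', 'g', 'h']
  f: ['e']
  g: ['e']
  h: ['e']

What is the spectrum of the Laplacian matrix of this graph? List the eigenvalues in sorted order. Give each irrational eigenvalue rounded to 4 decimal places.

[0, 1, 1, 1, 1, 1, 1, 8]

Each diagonal entry of L is the vertex degree and each off-diagonal entry is -1 where an edge is present, 0 otherwise; in the order [a, b, c, d, e, f, g, h] the diagonal is [1, 1, 1, 1, 7, 1, 1, 1]. Since every row of L sums to 0, the all-ones vector is in the kernel and 0 is an eigenvalue. The eigenvalues sum to 14, which equals trace(L) = 2|E|. There is one zero in the spectrum, matching the 1 component.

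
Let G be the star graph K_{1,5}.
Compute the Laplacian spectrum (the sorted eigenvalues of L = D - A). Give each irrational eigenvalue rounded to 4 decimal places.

The graph has 6 vertices and degree multiset [5, 1, 1, 1, 1, 1]; D is the diagonal matrix of degrees and L = D - A. Since every row of L sums to 0, the all-ones vector is in the kernel and 0 is an eigenvalue. The largest eigenvalue, 6, is at most the vertex count 6. The eigenvalues sum to 10, which equals trace(L) = 2|E|.

[0, 1, 1, 1, 1, 6]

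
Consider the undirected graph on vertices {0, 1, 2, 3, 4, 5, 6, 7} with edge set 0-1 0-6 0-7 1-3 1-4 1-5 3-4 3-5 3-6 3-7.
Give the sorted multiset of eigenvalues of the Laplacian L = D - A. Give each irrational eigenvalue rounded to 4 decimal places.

Reading degrees in the order [0, 1, 2, 3, 4, 5, 6, 7] gives [3, 4, 0, 5, 2, 2, 2, 2]; set D = diag(3, 4, 0, 5, 2, 2, 2, 2) and form L = D - A. Diagonalising L (or applying a numerical eigensolver to the 8x8 matrix) gives the spectrum above. The 2 zero eigenvalues correspond to the 2 connected components. The largest eigenvalue, 6.3234, is at most the vertex count 8. The eigenvalues sum to 20, which equals trace(L) = 2|E|.

[0, 0, 1.3187, 2, 2, 3.3579, 5, 6.3234]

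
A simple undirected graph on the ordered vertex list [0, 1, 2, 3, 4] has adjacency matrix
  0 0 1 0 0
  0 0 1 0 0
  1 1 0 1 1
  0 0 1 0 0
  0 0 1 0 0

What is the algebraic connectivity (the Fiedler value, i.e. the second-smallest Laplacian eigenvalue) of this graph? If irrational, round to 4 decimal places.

Each diagonal entry of L is the vertex degree and each off-diagonal entry is -1 where an edge is present, 0 otherwise; in the order [0, 1, 2, 3, 4] the diagonal is [1, 1, 4, 1, 1]. The smallest Laplacian eigenvalue is always 0. The next one, lambda_2 = 1, measures how hard the graph is to disconnect: larger values mean better connectivity. The largest eigenvalue, 5, is at most the vertex count 5.

1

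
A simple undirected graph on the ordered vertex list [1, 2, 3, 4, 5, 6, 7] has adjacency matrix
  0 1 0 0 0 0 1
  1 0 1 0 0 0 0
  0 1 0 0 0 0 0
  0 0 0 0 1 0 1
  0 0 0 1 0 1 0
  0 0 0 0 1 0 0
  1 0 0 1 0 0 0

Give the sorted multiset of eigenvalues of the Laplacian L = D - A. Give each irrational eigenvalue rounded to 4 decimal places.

[0, 0.1981, 0.7530, 1.5550, 2.4450, 3.2470, 3.8019]

Each diagonal entry of L is the vertex degree and each off-diagonal entry is -1 where an edge is present, 0 otherwise; in the order [1, 2, 3, 4, 5, 6, 7] the diagonal is [2, 2, 1, 2, 2, 1, 2]. L is symmetric positive semidefinite, so every eigenvalue is real and nonnegative. The single zero eigenvalue shows the graph is connected. By the matrix-tree theorem the graph has (1/7) * product of the nonzero eigenvalues = 1 spanning tree. The largest eigenvalue, 3.8019, is at most the vertex count 7.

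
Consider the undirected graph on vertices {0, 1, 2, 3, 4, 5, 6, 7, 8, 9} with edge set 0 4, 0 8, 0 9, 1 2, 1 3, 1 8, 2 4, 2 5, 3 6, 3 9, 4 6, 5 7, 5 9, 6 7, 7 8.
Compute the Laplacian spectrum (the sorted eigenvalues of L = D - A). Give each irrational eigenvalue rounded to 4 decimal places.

[0, 2, 2, 2, 2, 2, 5, 5, 5, 5]

Reading degrees in the order [0, 1, 2, 3, 4, 5, 6, 7, 8, 9] gives [3, 3, 3, 3, 3, 3, 3, 3, 3, 3]; set D = diag(3, 3, 3, 3, 3, 3, 3, 3, 3, 3) and form L = D - A. Since every row of L sums to 0, the all-ones vector is in the kernel and 0 is an eigenvalue. The single zero eigenvalue shows the graph is connected.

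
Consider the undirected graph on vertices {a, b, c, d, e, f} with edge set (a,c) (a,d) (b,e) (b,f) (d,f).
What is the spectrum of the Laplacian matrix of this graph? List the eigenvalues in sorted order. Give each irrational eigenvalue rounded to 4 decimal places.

Each diagonal entry of L is the vertex degree and each off-diagonal entry is -1 where an edge is present, 0 otherwise; in the order [a, b, c, d, e, f] the diagonal is [2, 2, 1, 2, 1, 2]. L is symmetric positive semidefinite, so every eigenvalue is real and nonnegative. The eigenvalues sum to 10, which equals trace(L) = 2|E|.

[0, 0.2679, 1, 2, 3, 3.7321]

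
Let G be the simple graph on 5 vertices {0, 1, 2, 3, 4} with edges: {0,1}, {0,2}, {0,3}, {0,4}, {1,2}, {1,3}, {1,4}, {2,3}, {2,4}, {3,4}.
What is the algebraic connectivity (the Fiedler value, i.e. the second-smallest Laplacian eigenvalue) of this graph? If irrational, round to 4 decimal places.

5

Each diagonal entry of L is the vertex degree and each off-diagonal entry is -1 where an edge is present, 0 otherwise; in the order [0, 1, 2, 3, 4] the diagonal is [4, 4, 4, 4, 4]. The smallest Laplacian eigenvalue is always 0. The next one, lambda_2 = 5, measures how hard the graph is to disconnect: larger values mean better connectivity. There is one zero in the spectrum, matching the 1 component. The eigenvalues sum to 20, which equals trace(L) = 2|E|.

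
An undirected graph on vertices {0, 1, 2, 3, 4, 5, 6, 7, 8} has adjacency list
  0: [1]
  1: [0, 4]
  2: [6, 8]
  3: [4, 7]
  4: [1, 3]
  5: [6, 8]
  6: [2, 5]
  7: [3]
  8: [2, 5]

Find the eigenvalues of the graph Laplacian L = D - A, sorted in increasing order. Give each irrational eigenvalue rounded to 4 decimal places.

[0, 0, 0.3820, 1.3820, 2, 2, 2.6180, 3.6180, 4]

Each diagonal entry of L is the vertex degree and each off-diagonal entry is -1 where an edge is present, 0 otherwise; in the order [0, 1, 2, 3, 4, 5, 6, 7, 8] the diagonal is [1, 2, 2, 2, 2, 2, 2, 1, 2]. The multiplicity of 0 as a Laplacian eigenvalue equals the number of connected components. The 2 zero eigenvalues correspond to the 2 connected components. The eigenvalues sum to 16, which equals trace(L) = 2|E|.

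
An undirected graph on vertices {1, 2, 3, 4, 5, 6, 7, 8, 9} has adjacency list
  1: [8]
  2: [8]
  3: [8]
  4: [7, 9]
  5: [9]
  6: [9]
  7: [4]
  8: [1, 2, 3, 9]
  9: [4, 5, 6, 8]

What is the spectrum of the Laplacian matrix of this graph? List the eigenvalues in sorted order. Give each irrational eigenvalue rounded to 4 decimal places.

With the vertex order [1, 2, 3, 4, 5, 6, 7, 8, 9], the degrees are [1, 1, 1, 2, 1, 1, 1, 4, 4], giving D = diag(1, 1, 1, 2, 1, 1, 1, 4, 4) and L = D - A. Since every row of L sums to 0, the all-ones vector is in the kernel and 0 is an eigenvalue. The single zero eigenvalue shows the graph is connected. There is one zero in the spectrum, matching the 1 component. By the matrix-tree theorem the graph has (1/9) * product of the nonzero eigenvalues = 1 spanning tree.

[0, 0.2825, 0.5784, 1, 1, 1, 2.3735, 4.0864, 5.6793]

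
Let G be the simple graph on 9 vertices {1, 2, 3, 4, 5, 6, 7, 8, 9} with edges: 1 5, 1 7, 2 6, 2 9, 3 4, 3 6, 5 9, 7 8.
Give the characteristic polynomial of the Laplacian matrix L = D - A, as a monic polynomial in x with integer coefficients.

Reading degrees in the order [1, 2, 3, 4, 5, 6, 7, 8, 9] gives [2, 2, 2, 1, 2, 2, 2, 1, 2]; set D = diag(2, 2, 2, 1, 2, 2, 2, 1, 2) and form L = D - A. Computing det(xI - L) by cofactor expansion (or equivalently via sum-over-permutations) gives x^9 - 16x^8 + 105x^7 - 364x^6 + 715x^5 - 792x^4 + 462x^3 - 120x^2 + 9x. The constant term is 0 because L is singular (the all-ones vector lies in its kernel). There is one zero in the spectrum, matching the 1 component.

x^9 - 16x^8 + 105x^7 - 364x^6 + 715x^5 - 792x^4 + 462x^3 - 120x^2 + 9x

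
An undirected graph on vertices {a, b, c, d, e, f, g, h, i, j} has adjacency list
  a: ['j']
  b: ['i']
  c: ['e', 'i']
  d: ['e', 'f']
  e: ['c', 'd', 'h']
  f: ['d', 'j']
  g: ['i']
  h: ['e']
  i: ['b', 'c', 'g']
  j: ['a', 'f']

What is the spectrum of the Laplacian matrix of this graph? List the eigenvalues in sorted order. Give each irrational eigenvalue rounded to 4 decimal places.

Reading degrees in the order [a, b, c, d, e, f, g, h, i, j] gives [1, 1, 2, 2, 3, 2, 1, 1, 3, 2]; set D = diag(1, 1, 2, 2, 3, 2, 1, 1, 3, 2) and form L = D - A. Diagonalising L (or applying a numerical eigensolver to the 10x10 matrix) gives the spectrum above. The single zero eigenvalue shows the graph is connected. The eigenvalues sum to 18, which equals trace(L) = 2|E|.

[0, 0.1288, 0.3924, 1, 1, 1.5222, 2.2184, 3.3439, 3.9000, 4.4944]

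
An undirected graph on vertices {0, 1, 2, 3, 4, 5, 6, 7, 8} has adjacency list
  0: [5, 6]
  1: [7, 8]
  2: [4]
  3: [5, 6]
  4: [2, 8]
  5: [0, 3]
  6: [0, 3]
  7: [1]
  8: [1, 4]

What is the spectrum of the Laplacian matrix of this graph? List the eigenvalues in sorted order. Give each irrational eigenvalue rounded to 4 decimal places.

[0, 0, 0.3820, 1.3820, 2, 2, 2.6180, 3.6180, 4]

Reading degrees in the order [0, 1, 2, 3, 4, 5, 6, 7, 8] gives [2, 2, 1, 2, 2, 2, 2, 1, 2]; set D = diag(2, 2, 1, 2, 2, 2, 2, 1, 2) and form L = D - A. L is symmetric positive semidefinite, so every eigenvalue is real and nonnegative. The 2 zero eigenvalues correspond to the 2 connected components. The eigenvalues sum to 16, which equals trace(L) = 2|E|.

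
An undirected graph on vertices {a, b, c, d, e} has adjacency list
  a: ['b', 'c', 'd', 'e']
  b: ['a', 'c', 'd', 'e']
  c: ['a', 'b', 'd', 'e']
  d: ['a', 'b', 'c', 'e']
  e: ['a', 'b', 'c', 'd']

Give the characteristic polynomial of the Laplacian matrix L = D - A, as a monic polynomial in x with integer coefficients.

Each diagonal entry of L is the vertex degree and each off-diagonal entry is -1 where an edge is present, 0 otherwise; in the order [a, b, c, d, e] the diagonal is [4, 4, 4, 4, 4]. L has integer entries, so p(x) = det(xI - L) has integer coefficients. Expanding the determinant yields x^5 - 20x^4 + 150x^3 - 500x^2 + 625x. Since p(0) = det(-L) = 0, x divides p(x). The largest eigenvalue, 5, is at most the vertex count 5. The eigenvalues sum to 20, which equals trace(L) = 2|E|.

x^5 - 20x^4 + 150x^3 - 500x^2 + 625x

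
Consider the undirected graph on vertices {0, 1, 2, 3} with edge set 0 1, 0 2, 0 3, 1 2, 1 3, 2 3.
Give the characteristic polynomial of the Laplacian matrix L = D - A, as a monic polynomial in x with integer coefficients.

x^4 - 12x^3 + 48x^2 - 64x

With the vertex order [0, 1, 2, 3], the degrees are [3, 3, 3, 3], giving D = diag(3, 3, 3, 3) and L = D - A. The eigenvalues of L are [0, 4, 4, 4]; the characteristic polynomial is the product of (x - lambda_i), which multiplies out to x^4 - 12x^3 + 48x^2 - 64x. The constant term is 0 because L is singular (the all-ones vector lies in its kernel). The eigenvalues sum to 12, which equals trace(L) = 2|E|.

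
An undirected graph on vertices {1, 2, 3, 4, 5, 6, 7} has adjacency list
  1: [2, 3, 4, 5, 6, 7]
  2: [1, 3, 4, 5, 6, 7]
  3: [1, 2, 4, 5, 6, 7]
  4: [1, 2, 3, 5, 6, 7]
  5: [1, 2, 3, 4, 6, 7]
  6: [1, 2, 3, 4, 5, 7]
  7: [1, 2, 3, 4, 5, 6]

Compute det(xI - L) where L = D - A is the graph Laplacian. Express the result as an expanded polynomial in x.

x^7 - 42x^6 + 735x^5 - 6860x^4 + 36015x^3 - 100842x^2 + 117649x

Reading degrees in the order [1, 2, 3, 4, 5, 6, 7] gives [6, 6, 6, 6, 6, 6, 6]; set D = diag(6, 6, 6, 6, 6, 6, 6) and form L = D - A. Computing det(xI - L) by cofactor expansion (or equivalently via sum-over-permutations) gives x^7 - 42x^6 + 735x^5 - 6860x^4 + 36015x^3 - 100842x^2 + 117649x. The coefficient of x^6 equals -trace(L) = -42, matching the sum of degrees. By the matrix-tree theorem the graph has (1/7) * product of the nonzero eigenvalues = 16807 spanning trees.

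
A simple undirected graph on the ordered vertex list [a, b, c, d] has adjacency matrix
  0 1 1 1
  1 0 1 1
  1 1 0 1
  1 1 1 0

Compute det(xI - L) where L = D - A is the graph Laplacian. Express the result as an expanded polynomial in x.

With the vertex order [a, b, c, d], the degrees are [3, 3, 3, 3], giving D = diag(3, 3, 3, 3) and L = D - A. Computing det(xI - L) by cofactor expansion (or equivalently via sum-over-permutations) gives x^4 - 12x^3 + 48x^2 - 64x. The coefficient of x^3 equals -trace(L) = -12, matching the sum of degrees. The eigenvalues sum to 12, which equals trace(L) = 2|E|.

x^4 - 12x^3 + 48x^2 - 64x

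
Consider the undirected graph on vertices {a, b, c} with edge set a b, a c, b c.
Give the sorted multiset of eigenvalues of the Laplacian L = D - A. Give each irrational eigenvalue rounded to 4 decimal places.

Reading degrees in the order [a, b, c] gives [2, 2, 2]; set D = diag(2, 2, 2) and form L = D - A. Since every row of L sums to 0, the all-ones vector is in the kernel and 0 is an eigenvalue.

[0, 3, 3]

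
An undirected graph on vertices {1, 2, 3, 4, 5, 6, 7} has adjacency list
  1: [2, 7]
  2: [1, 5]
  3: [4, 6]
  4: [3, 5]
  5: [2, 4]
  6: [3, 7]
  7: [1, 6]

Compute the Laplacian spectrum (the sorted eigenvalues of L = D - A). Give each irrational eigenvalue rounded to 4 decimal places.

[0, 0.7530, 0.7530, 2.4450, 2.4450, 3.8019, 3.8019]

Each diagonal entry of L is the vertex degree and each off-diagonal entry is -1 where an edge is present, 0 otherwise; in the order [1, 2, 3, 4, 5, 6, 7] the diagonal is [2, 2, 2, 2, 2, 2, 2]. L is symmetric positive semidefinite, so every eigenvalue is real and nonnegative. There is one zero in the spectrum, matching the 1 component.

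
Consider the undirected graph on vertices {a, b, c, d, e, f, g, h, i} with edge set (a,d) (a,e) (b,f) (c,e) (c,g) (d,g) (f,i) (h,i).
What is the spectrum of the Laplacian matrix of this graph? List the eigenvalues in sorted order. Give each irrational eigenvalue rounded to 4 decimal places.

With the vertex order [a, b, c, d, e, f, g, h, i], the degrees are [2, 1, 2, 2, 2, 2, 2, 1, 2], giving D = diag(2, 1, 2, 2, 2, 2, 2, 1, 2) and L = D - A. L is symmetric positive semidefinite, so every eigenvalue is real and nonnegative. The 2 zero eigenvalues correspond to the 2 connected components. The largest eigenvalue, 3.6180, is at most the vertex count 9.

[0, 0, 0.5858, 1.3820, 1.3820, 2, 3.4142, 3.6180, 3.6180]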